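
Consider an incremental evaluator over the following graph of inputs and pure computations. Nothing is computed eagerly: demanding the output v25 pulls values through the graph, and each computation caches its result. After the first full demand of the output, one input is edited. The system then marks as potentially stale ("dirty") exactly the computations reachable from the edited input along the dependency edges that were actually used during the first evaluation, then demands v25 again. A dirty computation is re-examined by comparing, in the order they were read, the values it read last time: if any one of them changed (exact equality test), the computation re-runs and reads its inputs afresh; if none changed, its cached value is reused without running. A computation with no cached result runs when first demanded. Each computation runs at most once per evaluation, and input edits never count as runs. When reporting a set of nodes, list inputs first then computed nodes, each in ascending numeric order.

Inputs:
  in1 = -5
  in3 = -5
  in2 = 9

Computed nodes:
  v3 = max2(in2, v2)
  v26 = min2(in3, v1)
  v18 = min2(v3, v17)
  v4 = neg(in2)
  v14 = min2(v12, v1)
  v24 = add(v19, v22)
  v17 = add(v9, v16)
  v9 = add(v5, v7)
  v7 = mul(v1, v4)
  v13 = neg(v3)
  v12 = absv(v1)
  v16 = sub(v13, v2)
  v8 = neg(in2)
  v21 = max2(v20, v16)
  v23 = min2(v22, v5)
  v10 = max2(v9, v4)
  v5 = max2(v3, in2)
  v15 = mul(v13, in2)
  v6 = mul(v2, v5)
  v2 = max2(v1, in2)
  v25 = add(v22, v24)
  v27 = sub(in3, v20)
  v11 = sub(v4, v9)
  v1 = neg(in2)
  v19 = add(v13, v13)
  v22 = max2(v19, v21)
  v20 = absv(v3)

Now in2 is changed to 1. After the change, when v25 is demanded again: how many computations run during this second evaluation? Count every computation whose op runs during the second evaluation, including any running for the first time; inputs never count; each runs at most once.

Initial pass — values computed on the first demand:
  v1 = neg(9) = -9
  v2 = max2(-9, 9) = 9
  v3 = max2(9, 9) = 9
  v13 = neg(9) = -9
  v16 = sub(-9, 9) = -18
  v19 = add(-9, -9) = -18
  v20 = absv(9) = 9
  v21 = max2(9, -18) = 9
  v22 = max2(-18, 9) = 9
  v24 = add(-18, 9) = -9
  v25 = add(9, -9) = 0

Second demand — change propagation:
  v1: re-runs because in2 9->1; new result -1.
  v2: re-runs because v1 -9->-1; in2 9->1; new result 1.
  v3: re-runs because in2 9->1; v2 9->1; new result 1.
  v13: re-runs because v3 9->1; new result -1.
  v16: re-runs because v13 -9->-1; v2 9->1; new result -2.
  v19: re-runs because v13 -9->-1; v13 -9->-1; new result -2.
  v20: re-runs because v3 9->1; new result 1.
  v21: re-runs because v20 9->1; v16 -18->-2; new result 1.
  v22: re-runs because v19 -18->-2; v21 9->1; new result 1.
  v24: re-runs because v19 -18->-2; v22 9->1; new result -1.
  v25: re-runs because v22 9->1; v24 -9->-1; new result 0 (unchanged).

Run set: v1, v2, v3, v13, v16, v19, v20, v21, v22, v24, v25 (11 run).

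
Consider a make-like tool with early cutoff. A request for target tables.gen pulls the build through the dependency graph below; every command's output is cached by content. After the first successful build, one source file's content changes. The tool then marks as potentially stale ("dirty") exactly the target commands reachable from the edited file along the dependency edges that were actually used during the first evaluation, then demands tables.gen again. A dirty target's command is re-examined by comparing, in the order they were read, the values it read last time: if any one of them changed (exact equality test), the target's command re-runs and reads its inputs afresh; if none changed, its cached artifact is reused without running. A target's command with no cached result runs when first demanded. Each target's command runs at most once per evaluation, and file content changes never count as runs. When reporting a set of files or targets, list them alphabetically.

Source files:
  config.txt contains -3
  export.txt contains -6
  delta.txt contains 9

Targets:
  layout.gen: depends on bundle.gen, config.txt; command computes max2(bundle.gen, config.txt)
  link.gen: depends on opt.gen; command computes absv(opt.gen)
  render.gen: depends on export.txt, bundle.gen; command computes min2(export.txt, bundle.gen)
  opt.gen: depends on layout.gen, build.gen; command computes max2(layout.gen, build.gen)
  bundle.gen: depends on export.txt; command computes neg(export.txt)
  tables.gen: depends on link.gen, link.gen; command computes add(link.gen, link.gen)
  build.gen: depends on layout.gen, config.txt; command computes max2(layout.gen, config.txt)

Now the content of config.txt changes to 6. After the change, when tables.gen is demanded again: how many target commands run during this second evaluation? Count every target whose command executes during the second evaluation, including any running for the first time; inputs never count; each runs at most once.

2 target commands run: build.gen, layout.gen.
Note where the cutoff bites: opt.gen is checked, finds nothing changed, and keeps its cache.

First demand of the output computes:
  bundle.gen = neg(-6) = 6
  layout.gen = max2(6, -3) = 6
  build.gen = max2(6, -3) = 6
  opt.gen = max2(6, 6) = 6
  link.gen = absv(6) = 6
  tables.gen = add(6, 6) = 12

After the edit, cleaning proceeds:
  layout.gen: a read changed (config.txt -3->6) — executes, giving 6 — identical to its old value.
  build.gen: a read changed (config.txt -3->6) — executes, giving 6 — identical to its old value.
  opt.gen: dirty, but its reads are unchanged (layout.gen unchanged, build.gen unchanged); cached 6 stands.
  link.gen: dirty, but its reads are unchanged (opt.gen unchanged); cached 6 stands.
  tables.gen: dirty, but its reads are unchanged (link.gen unchanged, link.gen unchanged); cached 12 stands.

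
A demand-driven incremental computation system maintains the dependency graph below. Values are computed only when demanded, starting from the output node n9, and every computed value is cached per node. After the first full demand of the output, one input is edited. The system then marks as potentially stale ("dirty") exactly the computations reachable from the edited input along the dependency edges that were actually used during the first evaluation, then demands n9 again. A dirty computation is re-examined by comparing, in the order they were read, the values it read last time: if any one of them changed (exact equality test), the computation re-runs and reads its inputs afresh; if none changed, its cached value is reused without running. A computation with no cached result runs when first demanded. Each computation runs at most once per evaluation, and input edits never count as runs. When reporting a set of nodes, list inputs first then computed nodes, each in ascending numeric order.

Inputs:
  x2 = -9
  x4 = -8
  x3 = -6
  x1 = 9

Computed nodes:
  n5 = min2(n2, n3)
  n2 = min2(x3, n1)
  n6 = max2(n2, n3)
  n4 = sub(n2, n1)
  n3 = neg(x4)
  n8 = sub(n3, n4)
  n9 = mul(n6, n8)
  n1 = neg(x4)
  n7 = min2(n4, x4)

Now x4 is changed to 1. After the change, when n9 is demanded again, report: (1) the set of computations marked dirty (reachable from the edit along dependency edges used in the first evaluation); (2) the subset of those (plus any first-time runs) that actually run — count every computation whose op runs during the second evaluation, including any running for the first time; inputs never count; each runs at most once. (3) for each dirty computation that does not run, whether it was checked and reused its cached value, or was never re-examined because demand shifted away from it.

Marked dirty: n1, n2, n3, n4, n6, n8, n9.
Computations that run: n1, n2, n3, n4, n6, n8, n9 — 7 in total.
Every dirty computation ran.

First evaluation (everything demanded from the output):
  n1 = neg(-8) = 8
  n2 = min2(-6, 8) = -6
  n3 = neg(-8) = 8
  n4 = sub(-6, 8) = -14
  n6 = max2(-6, 8) = 8
  n8 = sub(8, -14) = 22
  n9 = mul(8, 22) = 176

Propagation after the edit:
  n1: runs — x4 -8->1; result -1.
  n2: runs — n1 8->-1; result -6 (same value as before).
  n3: runs — x4 -8->1; result -1.
  n4: runs — n1 8->-1; result -5.
  n6: runs — n3 8->-1; result -1.
  n8: runs — n3 8->-1; n4 -14->-5; result 4.
  n9: runs — n6 8->-1; n8 22->4; result -4.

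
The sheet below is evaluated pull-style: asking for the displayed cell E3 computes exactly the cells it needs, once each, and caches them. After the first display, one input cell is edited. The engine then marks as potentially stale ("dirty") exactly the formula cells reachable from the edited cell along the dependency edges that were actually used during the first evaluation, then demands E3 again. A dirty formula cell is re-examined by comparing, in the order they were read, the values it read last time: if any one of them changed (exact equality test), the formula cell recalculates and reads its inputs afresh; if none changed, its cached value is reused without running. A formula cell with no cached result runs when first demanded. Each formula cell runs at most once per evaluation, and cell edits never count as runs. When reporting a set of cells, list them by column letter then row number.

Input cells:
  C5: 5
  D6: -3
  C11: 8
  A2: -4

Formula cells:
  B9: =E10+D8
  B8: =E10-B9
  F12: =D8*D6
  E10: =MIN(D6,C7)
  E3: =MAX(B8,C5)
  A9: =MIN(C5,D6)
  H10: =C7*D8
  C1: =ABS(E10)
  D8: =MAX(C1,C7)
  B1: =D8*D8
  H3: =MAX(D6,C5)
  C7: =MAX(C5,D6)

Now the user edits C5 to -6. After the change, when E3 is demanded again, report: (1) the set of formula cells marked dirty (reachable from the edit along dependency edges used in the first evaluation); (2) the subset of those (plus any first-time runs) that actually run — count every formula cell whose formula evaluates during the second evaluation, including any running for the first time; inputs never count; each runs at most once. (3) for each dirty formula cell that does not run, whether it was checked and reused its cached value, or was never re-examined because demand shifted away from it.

The edit dirties: B8, B9, C1, C7, D8, E3, E10.
6 formula cells run: B8, B9, C7, D8, E3, E10.
Cache hits after checking: C1.
Note where the cutoff bites: C1 is checked, finds nothing changed, and keeps its cache.

First demand of the output computes:
  C7 = MAX(5, -3) = 5
  E10 = MIN(-3, 5) = -3
  C1 = ABS(-3) = 3
  D8 = MAX(3, 5) = 5
  B9 = -3 + 5 = 2
  B8 = -3 - 2 = -5
  E3 = MAX(-5, 5) = 5

After the edit, cleaning proceeds:
  C7: a read changed (C5 5->-6) — executes, giving -3.
  E10: a read changed (C7 5->-3) — executes, giving -3 — identical to its old value.
  C1: dirty, but its reads are unchanged (E10 unchanged); cached 3 stands.
  D8: a read changed (C7 5->-3) — executes, giving 3.
  B9: a read changed (D8 5->3) — executes, giving 0.
  B8: a read changed (B9 2->0) — executes, giving -3.
  E3: a read changed (B8 -5->-3; C5 5->-6) — executes, giving -3.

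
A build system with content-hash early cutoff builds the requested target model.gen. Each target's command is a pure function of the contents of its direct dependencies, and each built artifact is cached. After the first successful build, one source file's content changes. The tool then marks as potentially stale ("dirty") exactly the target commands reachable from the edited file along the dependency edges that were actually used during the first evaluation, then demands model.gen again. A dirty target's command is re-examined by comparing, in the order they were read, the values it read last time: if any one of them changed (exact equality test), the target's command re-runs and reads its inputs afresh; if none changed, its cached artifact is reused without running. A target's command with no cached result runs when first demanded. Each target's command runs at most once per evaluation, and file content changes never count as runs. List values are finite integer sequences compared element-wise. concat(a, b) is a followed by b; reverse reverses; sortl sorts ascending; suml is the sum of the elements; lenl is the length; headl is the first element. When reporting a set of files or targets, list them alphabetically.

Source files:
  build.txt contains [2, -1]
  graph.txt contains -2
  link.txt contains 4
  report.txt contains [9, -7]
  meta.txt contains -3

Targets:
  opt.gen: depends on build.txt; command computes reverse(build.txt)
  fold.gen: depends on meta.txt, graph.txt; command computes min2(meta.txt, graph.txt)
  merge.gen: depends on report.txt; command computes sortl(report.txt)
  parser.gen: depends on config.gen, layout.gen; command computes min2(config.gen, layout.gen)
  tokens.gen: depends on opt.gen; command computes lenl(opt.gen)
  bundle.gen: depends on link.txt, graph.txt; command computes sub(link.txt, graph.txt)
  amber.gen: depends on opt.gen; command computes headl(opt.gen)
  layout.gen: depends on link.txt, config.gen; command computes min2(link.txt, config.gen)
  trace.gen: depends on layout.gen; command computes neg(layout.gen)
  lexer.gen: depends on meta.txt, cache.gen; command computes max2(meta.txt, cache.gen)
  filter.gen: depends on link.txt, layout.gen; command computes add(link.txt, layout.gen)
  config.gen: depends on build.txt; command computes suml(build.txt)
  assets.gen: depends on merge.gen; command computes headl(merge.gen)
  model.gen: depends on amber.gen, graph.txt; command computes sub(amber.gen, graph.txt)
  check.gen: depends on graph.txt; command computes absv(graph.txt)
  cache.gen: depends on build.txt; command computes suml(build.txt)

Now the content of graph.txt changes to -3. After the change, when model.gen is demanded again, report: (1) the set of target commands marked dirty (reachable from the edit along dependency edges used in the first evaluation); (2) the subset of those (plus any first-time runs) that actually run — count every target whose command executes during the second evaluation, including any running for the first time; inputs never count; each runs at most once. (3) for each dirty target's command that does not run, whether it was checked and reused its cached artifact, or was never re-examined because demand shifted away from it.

First evaluation (everything demanded from the output):
  opt.gen = reverse([2, -1]) = [-1, 2]
  amber.gen = headl([-1, 2]) = -1
  model.gen = sub(-1, -2) = 1

Propagation after the edit:
  model.gen: runs — graph.txt -2->-3; result 2.

Marked dirty: model.gen.
Target commands that run: model.gen — 1 in total.
Every dirty target's command ran.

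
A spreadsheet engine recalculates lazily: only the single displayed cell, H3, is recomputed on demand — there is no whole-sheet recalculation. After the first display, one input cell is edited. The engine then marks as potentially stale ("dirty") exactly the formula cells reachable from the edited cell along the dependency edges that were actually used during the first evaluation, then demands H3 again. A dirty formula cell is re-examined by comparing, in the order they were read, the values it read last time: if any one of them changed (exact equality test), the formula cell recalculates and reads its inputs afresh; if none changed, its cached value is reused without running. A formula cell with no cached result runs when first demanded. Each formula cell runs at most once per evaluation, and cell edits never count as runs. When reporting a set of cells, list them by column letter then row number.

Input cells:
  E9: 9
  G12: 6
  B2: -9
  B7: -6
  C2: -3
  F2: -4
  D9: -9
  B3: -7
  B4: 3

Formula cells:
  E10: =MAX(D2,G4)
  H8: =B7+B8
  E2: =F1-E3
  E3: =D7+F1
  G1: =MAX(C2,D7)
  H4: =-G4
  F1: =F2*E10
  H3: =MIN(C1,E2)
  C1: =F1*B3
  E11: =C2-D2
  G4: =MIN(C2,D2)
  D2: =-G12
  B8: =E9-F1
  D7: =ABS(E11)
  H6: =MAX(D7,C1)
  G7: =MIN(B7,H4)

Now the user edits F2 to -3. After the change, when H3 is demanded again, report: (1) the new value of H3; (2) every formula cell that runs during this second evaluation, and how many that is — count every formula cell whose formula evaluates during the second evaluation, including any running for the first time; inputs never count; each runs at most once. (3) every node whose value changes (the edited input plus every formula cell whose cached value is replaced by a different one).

New value of H3: -126.
Formula cells that run: C1, E2, E3, F1, H3 — 5 in total.
Values that change: C1, E3, F1, F2, H3.

First evaluation (everything demanded from the output):
  D2 = -(6) = -6
  E11 = -3 - -6 = 3
  D7 = ABS(3) = 3
  G4 = MIN(-3, -6) = -6
  E10 = MAX(-6, -6) = -6
  F1 = -4 * -6 = 24
  C1 = 24 * -7 = -168
  E3 = 3 + 24 = 27
  E2 = 24 - 27 = -3
  H3 = MIN(-168, -3) = -168

Propagation after the edit:
  F1: runs — F2 -4->-3; result 18.
  C1: runs — F1 24->18; result -126.
  E3: runs — F1 24->18; result 21.
  E2: runs — F1 24->18; E3 27->21; result -3 (same value as before).
  H3: runs — C1 -168->-126; result -126.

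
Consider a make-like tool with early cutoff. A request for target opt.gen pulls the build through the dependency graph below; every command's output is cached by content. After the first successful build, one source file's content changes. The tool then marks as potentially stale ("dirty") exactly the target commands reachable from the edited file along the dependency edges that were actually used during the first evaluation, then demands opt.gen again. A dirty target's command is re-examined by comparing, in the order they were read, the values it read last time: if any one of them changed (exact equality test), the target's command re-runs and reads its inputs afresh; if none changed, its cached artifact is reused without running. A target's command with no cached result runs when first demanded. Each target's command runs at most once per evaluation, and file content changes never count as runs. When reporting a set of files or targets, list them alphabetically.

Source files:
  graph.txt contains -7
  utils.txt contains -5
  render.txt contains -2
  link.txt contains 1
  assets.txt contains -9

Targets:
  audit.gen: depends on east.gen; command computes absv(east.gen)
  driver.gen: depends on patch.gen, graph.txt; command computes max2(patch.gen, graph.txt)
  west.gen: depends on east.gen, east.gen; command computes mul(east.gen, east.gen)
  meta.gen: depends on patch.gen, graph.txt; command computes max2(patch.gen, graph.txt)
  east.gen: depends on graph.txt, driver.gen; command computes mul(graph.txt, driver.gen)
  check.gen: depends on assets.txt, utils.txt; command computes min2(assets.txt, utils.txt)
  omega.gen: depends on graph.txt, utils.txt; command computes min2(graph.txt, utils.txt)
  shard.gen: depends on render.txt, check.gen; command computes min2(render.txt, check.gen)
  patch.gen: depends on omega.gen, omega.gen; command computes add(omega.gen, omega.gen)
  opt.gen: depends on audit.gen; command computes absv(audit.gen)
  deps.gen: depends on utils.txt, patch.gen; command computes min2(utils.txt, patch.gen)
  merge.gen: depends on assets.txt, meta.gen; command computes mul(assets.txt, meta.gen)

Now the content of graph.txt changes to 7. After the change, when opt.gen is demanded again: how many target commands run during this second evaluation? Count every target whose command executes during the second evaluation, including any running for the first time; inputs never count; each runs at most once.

4 target commands run: driver.gen, east.gen, omega.gen, patch.gen.
Note the absorption at east.gen: it re-runs yet its value is the same, leaving the output's value untouched.

First demand of the output computes:
  omega.gen = min2(-7, -5) = -7
  patch.gen = add(-7, -7) = -14
  driver.gen = max2(-14, -7) = -7
  east.gen = mul(-7, -7) = 49
  audit.gen = absv(49) = 49
  opt.gen = absv(49) = 49

After the edit, cleaning proceeds:
  omega.gen: a read changed (graph.txt -7->7) — executes, giving -5.
  patch.gen: a read changed (omega.gen -7->-5; omega.gen -7->-5) — executes, giving -10.
  driver.gen: a read changed (patch.gen -14->-10; graph.txt -7->7) — executes, giving 7.
  east.gen: a read changed (graph.txt -7->7; driver.gen -7->7) — executes, giving 49 — identical to its old value.
  audit.gen: dirty, but its reads are unchanged (east.gen unchanged); cached 49 stands.
  opt.gen: dirty, but its reads are unchanged (audit.gen unchanged); cached 49 stands.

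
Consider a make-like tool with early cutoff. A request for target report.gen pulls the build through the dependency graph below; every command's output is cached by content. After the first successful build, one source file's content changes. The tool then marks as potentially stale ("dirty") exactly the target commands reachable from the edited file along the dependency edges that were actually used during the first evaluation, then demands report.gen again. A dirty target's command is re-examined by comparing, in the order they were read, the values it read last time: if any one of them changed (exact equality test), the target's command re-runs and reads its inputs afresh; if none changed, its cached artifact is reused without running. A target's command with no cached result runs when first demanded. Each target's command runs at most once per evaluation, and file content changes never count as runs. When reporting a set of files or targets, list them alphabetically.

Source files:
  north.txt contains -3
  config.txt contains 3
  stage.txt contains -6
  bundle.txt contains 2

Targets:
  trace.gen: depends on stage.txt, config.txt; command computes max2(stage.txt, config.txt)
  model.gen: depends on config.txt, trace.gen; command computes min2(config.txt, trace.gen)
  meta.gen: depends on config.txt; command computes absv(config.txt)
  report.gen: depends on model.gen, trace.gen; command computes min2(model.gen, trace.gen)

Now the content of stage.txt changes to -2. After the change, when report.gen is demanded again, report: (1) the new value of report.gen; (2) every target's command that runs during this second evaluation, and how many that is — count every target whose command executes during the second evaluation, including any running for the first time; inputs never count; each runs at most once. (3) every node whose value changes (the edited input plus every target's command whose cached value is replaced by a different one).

Demanding report.gen again yields 3.
1 target commands run: trace.gen.
The nodes whose values change: stage.txt.
Note the absorption at trace.gen: it re-runs yet its value is the same, leaving the output's value untouched.

First demand of the output computes:
  trace.gen = max2(-6, 3) = 3
  model.gen = min2(3, 3) = 3
  report.gen = min2(3, 3) = 3

After the edit, cleaning proceeds:
  trace.gen: a read changed (stage.txt -6->-2) — executes, giving 3 — identical to its old value.
  model.gen: dirty, but its reads are unchanged (config.txt unchanged, trace.gen unchanged); cached 3 stands.
  report.gen: dirty, but its reads are unchanged (model.gen unchanged, trace.gen unchanged); cached 3 stands.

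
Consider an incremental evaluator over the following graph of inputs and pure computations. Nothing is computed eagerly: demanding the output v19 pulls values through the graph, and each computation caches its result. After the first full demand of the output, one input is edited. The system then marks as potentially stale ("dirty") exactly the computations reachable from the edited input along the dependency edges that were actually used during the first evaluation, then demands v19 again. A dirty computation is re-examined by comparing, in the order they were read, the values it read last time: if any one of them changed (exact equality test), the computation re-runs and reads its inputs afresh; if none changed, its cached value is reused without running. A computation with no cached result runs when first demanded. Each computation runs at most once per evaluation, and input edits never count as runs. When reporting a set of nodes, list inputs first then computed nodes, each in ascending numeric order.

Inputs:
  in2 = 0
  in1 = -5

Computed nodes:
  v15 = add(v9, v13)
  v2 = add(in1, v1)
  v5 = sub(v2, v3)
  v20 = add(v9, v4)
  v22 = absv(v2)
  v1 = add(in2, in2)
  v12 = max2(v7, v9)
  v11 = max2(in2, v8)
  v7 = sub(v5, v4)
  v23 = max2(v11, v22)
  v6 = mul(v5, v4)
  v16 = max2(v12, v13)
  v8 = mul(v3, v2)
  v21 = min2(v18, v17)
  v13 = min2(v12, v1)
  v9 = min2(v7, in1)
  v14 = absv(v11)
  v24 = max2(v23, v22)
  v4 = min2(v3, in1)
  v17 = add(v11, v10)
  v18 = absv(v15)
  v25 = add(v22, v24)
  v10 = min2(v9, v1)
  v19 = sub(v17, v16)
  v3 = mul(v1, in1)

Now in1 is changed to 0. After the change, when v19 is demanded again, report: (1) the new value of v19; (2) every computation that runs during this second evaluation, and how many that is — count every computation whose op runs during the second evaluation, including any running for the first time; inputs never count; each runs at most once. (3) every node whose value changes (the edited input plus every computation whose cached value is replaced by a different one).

v19 now evaluates to 0.
Run set: v2, v3, v4, v5, v7, v8, v9, v10, v12, v17, v19 (11 run).
Changed values: in1, v2, v4, v5, v9, v10, v17, v19.
The important point: at v11 every value read last time is unchanged, so the dirty flag clears without a run.

Initial pass — values computed on the first demand:
  v1 = add(0, 0) = 0
  v2 = add(-5, 0) = -5
  v3 = mul(0, -5) = 0
  v4 = min2(0, -5) = -5
  v5 = sub(-5, 0) = -5
  v7 = sub(-5, -5) = 0
  v8 = mul(0, -5) = 0
  v9 = min2(0, -5) = -5
  v10 = min2(-5, 0) = -5
  v11 = max2(0, 0) = 0
  v12 = max2(0, -5) = 0
  v13 = min2(0, 0) = 0
  v16 = max2(0, 0) = 0
  v17 = add(0, -5) = -5
  v19 = sub(-5, 0) = -5

Second demand — change propagation:
  v2: re-runs because in1 -5->0; new result 0.
  v3: re-runs because in1 -5->0; new result 0 (unchanged).
  v4: re-runs because in1 -5->0; new result 0.
  v5: re-runs because v2 -5->0; new result 0.
  v7: re-runs because v5 -5->0; v4 -5->0; new result 0 (unchanged).
  v8: re-runs because v2 -5->0; new result 0 (unchanged).
  v9: re-runs because in1 -5->0; new result 0.
  v10: re-runs because v9 -5->0; new result 0.
  v11: re-examined; everything it read last time is the same (in2 unchanged, v8 unchanged) — cache 0 kept, no run.
  v12: re-runs because v9 -5->0; new result 0 (unchanged).
  v13: re-examined; everything it read last time is the same (v12 unchanged, v1 unchanged) — cache 0 kept, no run.
  v16: re-examined; everything it read last time is the same (v12 unchanged, v13 unchanged) — cache 0 kept, no run.
  v17: re-runs because v10 -5->0; new result 0.
  v19: re-runs because v17 -5->0; new result 0.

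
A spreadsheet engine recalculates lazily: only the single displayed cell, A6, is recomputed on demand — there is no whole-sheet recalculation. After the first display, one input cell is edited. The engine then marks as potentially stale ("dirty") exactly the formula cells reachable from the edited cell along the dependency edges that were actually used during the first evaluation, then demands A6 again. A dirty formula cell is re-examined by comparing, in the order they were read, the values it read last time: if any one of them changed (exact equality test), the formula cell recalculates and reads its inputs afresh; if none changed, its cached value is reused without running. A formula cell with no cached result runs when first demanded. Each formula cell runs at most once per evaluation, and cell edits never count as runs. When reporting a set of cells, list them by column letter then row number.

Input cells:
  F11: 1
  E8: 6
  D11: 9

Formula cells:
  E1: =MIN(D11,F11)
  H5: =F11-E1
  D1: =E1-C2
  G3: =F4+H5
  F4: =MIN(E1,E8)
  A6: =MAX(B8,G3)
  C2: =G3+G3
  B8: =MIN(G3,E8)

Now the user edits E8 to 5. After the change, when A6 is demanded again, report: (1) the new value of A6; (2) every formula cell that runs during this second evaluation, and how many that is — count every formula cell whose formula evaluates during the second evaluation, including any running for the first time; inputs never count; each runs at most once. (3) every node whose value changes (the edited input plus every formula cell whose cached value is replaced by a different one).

First evaluation (everything demanded from the output):
  E1 = MIN(9, 1) = 1
  F4 = MIN(1, 6) = 1
  H5 = 1 - 1 = 0
  G3 = 1 + 0 = 1
  B8 = MIN(1, 6) = 1
  A6 = MAX(1, 1) = 1

Propagation after the edit:
  F4: runs — E8 6->5; result 1 (same value as before).
  G3: checked — values it read are unchanged (F4 unchanged, H5 unchanged); reused cached 1 without running.
  B8: runs — E8 6->5; result 1 (same value as before).
  A6: checked — values it read are unchanged (B8 unchanged, G3 unchanged); reused cached 1 without running.

Key observation: the cutoff stops propagation at G3 — its inputs' values are unchanged, so it reuses its cache.

New value of A6: 1.
Formula cells that run: B8, F4 — 2 in total.
Values that change: E8.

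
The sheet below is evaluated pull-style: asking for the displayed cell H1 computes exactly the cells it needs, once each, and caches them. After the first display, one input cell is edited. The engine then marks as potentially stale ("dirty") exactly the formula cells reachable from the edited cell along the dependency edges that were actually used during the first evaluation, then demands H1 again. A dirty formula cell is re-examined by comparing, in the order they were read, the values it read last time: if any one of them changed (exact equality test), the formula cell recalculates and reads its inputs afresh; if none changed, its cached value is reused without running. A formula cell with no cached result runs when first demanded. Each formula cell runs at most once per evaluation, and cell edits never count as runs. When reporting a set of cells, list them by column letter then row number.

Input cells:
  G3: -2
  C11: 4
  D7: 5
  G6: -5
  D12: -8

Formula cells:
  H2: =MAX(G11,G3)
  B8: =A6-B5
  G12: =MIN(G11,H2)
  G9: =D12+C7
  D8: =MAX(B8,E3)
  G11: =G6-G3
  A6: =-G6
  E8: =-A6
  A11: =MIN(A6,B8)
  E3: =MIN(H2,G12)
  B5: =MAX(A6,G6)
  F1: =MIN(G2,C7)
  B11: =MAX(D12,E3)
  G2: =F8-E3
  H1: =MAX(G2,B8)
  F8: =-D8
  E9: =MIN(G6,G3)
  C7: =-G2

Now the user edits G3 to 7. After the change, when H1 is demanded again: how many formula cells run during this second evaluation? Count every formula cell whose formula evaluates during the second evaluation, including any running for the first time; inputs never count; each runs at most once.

First demand of the output computes:
  A6 = -(-5) = 5
  B5 = MAX(5, -5) = 5
  B8 = 5 - 5 = 0
  G11 = -5 - -2 = -3
  H2 = MAX(-3, -2) = -2
  G12 = MIN(-3, -2) = -3
  E3 = MIN(-2, -3) = -3
  D8 = MAX(0, -3) = 0
  F8 = -(0) = 0
  G2 = 0 - -3 = 3
  H1 = MAX(3, 0) = 3

After the edit, cleaning proceeds:
  G11: a read changed (G3 -2->7) — executes, giving -12.
  H2: a read changed (G11 -3->-12; G3 -2->7) — executes, giving 7.
  G12: a read changed (G11 -3->-12; H2 -2->7) — executes, giving -12.
  E3: a read changed (H2 -2->7; G12 -3->-12) — executes, giving -12.
  D8: a read changed (E3 -3->-12) — executes, giving 0 — identical to its old value.
  F8: dirty, but its reads are unchanged (D8 unchanged); cached 0 stands.
  G2: a read changed (E3 -3->-12) — executes, giving 12.
  H1: a read changed (G2 3->12) — executes, giving 12.

Note where the cutoff bites: F8 is checked, finds nothing changed, and keeps its cache.

7 formula cells run: D8, E3, G2, G11, G12, H1, H2.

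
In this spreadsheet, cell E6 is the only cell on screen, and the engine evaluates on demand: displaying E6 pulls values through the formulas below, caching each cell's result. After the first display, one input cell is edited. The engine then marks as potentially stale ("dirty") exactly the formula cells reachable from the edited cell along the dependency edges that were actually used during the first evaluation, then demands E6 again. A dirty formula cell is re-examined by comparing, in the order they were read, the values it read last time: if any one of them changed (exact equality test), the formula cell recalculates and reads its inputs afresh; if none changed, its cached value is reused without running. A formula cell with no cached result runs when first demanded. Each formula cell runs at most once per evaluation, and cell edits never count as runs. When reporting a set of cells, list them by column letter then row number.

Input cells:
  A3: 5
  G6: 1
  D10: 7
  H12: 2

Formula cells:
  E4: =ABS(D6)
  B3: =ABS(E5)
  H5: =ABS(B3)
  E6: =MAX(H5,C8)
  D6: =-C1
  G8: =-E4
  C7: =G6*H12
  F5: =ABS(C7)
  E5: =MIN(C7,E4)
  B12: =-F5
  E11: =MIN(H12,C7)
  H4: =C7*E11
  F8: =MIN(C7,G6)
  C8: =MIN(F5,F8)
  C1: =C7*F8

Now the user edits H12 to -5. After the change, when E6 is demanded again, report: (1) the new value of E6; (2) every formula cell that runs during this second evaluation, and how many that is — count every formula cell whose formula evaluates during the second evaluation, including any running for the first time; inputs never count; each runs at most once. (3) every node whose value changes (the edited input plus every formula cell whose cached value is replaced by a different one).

Initial pass — values computed on the first demand:
  C7 = 1 * 2 = 2
  F5 = ABS(2) = 2
  F8 = MIN(2, 1) = 1
  C1 = 2 * 1 = 2
  C8 = MIN(2, 1) = 1
  D6 = -(2) = -2
  E4 = ABS(-2) = 2
  E5 = MIN(2, 2) = 2
  B3 = ABS(2) = 2
  H5 = ABS(2) = 2
  E6 = MAX(2, 1) = 2

Second demand — change propagation:
  C7: re-runs because H12 2->-5; new result -5.
  F5: re-runs because C7 2->-5; new result 5.
  F8: re-runs because C7 2->-5; new result -5.
  C1: re-runs because C7 2->-5; F8 1->-5; new result 25.
  C8: re-runs because F5 2->5; F8 1->-5; new result -5.
  D6: re-runs because C1 2->25; new result -25.
  E4: re-runs because D6 -2->-25; new result 25.
  E5: re-runs because C7 2->-5; E4 2->25; new result -5.
  B3: re-runs because E5 2->-5; new result 5.
  H5: re-runs because B3 2->5; new result 5.
  E6: re-runs because H5 2->5; C8 1->-5; new result 5.

E6 now evaluates to 5.
Run set: B3, C1, C7, C8, D6, E4, E5, E6, F5, F8, H5 (11 run).
Changed values: B3, C1, C7, C8, D6, E4, E5, E6, F5, F8, H5, H12.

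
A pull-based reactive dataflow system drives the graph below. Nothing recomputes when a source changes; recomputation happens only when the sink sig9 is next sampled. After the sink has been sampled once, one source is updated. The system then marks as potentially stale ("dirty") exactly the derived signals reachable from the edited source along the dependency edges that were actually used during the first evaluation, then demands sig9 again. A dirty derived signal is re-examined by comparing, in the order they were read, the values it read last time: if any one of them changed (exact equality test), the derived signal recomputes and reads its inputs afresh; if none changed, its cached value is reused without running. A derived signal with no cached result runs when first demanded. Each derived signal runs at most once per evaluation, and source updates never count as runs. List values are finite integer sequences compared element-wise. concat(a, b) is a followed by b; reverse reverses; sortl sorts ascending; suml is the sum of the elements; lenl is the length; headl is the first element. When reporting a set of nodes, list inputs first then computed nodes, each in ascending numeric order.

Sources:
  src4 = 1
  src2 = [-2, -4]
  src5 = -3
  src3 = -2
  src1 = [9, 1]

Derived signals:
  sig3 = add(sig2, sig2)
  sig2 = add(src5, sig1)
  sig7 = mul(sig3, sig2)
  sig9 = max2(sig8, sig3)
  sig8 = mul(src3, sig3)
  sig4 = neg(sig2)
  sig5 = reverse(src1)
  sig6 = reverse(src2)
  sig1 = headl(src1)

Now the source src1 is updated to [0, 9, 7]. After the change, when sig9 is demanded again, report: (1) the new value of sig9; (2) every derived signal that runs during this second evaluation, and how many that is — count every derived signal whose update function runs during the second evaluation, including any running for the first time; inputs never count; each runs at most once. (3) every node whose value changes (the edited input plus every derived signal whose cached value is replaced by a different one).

First evaluation (everything demanded from the output):
  sig1 = headl([9, 1]) = 9
  sig2 = add(-3, 9) = 6
  sig3 = add(6, 6) = 12
  sig8 = mul(-2, 12) = -24
  sig9 = max2(-24, 12) = 12

Propagation after the edit:
  sig1: runs — src1 [9, 1]->[0, 9, 7]; result 0.
  sig2: runs — sig1 9->0; result -3.
  sig3: runs — sig2 6->-3; sig2 6->-3; result -6.
  sig8: runs — sig3 12->-6; result 12.
  sig9: runs — sig8 -24->12; sig3 12->-6; result 12 (same value as before).

New value of sig9: 12.
Derived signals that run: sig1, sig2, sig3, sig8, sig9 — 5 in total.
Values that change: src1, sig1, sig2, sig3, sig8.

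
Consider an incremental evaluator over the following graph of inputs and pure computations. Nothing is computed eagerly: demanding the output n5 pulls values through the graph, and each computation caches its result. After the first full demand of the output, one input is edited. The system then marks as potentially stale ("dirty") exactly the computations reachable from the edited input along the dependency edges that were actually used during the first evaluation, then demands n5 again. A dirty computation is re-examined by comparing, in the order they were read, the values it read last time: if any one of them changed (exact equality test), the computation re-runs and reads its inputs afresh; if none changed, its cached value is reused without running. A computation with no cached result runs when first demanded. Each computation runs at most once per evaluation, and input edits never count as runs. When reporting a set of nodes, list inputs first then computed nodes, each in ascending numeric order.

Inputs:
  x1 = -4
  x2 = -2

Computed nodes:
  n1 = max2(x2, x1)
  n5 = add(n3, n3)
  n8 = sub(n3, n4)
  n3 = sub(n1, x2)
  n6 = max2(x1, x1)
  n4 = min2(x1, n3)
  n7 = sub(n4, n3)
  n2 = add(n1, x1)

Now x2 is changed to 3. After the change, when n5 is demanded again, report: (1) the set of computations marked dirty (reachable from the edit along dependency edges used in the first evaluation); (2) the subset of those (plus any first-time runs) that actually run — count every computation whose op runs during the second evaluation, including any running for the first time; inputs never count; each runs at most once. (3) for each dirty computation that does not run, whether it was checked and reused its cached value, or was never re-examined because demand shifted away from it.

Dirty set: n1, n3, n5.
Run set: n1, n3 (2 run).
Re-examined without running (cache reused): n5.
The important point: n3 recomputes to an identical value, and the output ends up unchanged.

Initial pass — values computed on the first demand:
  n1 = max2(-2, -4) = -2
  n3 = sub(-2, -2) = 0
  n5 = add(0, 0) = 0

Second demand — change propagation:
  n1: re-runs because x2 -2->3; new result 3.
  n3: re-runs because n1 -2->3; x2 -2->3; new result 0 (unchanged).
  n5: re-examined; everything it read last time is the same (n3 unchanged, n3 unchanged) — cache 0 kept, no run.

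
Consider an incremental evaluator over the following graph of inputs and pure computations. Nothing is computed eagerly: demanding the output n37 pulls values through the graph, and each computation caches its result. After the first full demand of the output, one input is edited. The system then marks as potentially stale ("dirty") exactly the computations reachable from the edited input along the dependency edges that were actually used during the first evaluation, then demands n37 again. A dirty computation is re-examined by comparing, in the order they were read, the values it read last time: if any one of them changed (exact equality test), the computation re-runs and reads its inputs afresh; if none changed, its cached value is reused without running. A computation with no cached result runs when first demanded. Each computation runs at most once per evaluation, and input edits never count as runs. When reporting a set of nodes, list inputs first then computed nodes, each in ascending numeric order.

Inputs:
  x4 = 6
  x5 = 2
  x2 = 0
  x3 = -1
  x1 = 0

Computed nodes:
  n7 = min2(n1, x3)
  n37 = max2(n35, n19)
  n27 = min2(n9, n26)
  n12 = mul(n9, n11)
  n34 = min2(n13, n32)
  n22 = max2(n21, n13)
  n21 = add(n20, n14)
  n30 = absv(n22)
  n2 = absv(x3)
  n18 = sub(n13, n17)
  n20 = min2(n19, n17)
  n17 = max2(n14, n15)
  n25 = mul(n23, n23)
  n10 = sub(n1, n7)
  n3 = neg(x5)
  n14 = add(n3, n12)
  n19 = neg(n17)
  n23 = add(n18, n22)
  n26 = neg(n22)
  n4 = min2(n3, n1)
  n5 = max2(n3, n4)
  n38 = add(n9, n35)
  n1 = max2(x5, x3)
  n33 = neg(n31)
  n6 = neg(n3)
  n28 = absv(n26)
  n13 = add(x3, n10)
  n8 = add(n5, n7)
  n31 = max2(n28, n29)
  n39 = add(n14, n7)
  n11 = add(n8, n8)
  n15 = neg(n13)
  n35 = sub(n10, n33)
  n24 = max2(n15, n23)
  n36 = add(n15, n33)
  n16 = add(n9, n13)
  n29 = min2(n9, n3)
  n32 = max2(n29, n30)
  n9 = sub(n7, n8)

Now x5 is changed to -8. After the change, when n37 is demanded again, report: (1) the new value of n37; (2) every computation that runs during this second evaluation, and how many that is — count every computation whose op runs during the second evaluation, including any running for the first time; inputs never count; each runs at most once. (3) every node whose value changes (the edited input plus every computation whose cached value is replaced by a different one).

Initial pass — values computed on the first demand:
  n1 = max2(2, -1) = 2
  n3 = neg(2) = -2
  n4 = min2(-2, 2) = -2
  n5 = max2(-2, -2) = -2
  n7 = min2(2, -1) = -1
  n8 = add(-2, -1) = -3
  n9 = sub(-1, -3) = 2
  n10 = sub(2, -1) = 3
  n11 = add(-3, -3) = -6
  n12 = mul(2, -6) = -12
  n13 = add(-1, 3) = 2
  n14 = add(-2, -12) = -14
  n15 = neg(2) = -2
  n17 = max2(-14, -2) = -2
  n19 = neg(-2) = 2
  n20 = min2(2, -2) = -2
  n21 = add(-2, -14) = -16
  n22 = max2(-16, 2) = 2
  n26 = neg(2) = -2
  n28 = absv(-2) = 2
  n29 = min2(2, -2) = -2
  n31 = max2(2, -2) = 2
  n33 = neg(2) = -2
  n35 = sub(3, -2) = 5
  n37 = max2(5, 2) = 5

Second demand — change propagation:
  n1: re-runs because x5 2->-8; new result -1.
  n3: re-runs because x5 2->-8; new result 8.
  n4: re-runs because n3 -2->8; n1 2->-1; new result -1.
  n5: re-runs because n3 -2->8; n4 -2->-1; new result 8.
  n7: re-runs because n1 2->-1; new result -1 (unchanged).
  n8: re-runs because n5 -2->8; new result 7.
  n9: re-runs because n8 -3->7; new result -8.
  n10: re-runs because n1 2->-1; new result 0.
  n11: re-runs because n8 -3->7; n8 -3->7; new result 14.
  n12: re-runs because n9 2->-8; n11 -6->14; new result -112.
  n13: re-runs because n10 3->0; new result -1.
  n14: re-runs because n3 -2->8; n12 -12->-112; new result -104.
  n15: re-runs because n13 2->-1; new result 1.
  n17: re-runs because n14 -14->-104; n15 -2->1; new result 1.
  n19: re-runs because n17 -2->1; new result -1.
  n20: re-runs because n19 2->-1; n17 -2->1; new result -1.
  n21: re-runs because n20 -2->-1; n14 -14->-104; new result -105.
  n22: re-runs because n21 -16->-105; n13 2->-1; new result -1.
  n26: re-runs because n22 2->-1; new result 1.
  n28: re-runs because n26 -2->1; new result 1.
  n29: re-runs because n9 2->-8; n3 -2->8; new result -8.
  n31: re-runs because n28 2->1; n29 -2->-8; new result 1.
  n33: re-runs because n31 2->1; new result -1.
  n35: re-runs because n10 3->0; n33 -2->-1; new result 1.
  n37: re-runs because n35 5->1; n19 2->-1; new result 1.

n37 now evaluates to 1.
Run set: n1, n3, n4, n5, n7, n8, n9, n10, n11, n12, n13, n14, n15, n17, n19, n20, n21, n22, n26, n28, n29, n31, n33, n35, n37 (25 run).
Changed values: x5, n1, n3, n4, n5, n8, n9, n10, n11, n12, n13, n14, n15, n17, n19, n20, n21, n22, n26, n28, n29, n31, n33, n35, n37.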